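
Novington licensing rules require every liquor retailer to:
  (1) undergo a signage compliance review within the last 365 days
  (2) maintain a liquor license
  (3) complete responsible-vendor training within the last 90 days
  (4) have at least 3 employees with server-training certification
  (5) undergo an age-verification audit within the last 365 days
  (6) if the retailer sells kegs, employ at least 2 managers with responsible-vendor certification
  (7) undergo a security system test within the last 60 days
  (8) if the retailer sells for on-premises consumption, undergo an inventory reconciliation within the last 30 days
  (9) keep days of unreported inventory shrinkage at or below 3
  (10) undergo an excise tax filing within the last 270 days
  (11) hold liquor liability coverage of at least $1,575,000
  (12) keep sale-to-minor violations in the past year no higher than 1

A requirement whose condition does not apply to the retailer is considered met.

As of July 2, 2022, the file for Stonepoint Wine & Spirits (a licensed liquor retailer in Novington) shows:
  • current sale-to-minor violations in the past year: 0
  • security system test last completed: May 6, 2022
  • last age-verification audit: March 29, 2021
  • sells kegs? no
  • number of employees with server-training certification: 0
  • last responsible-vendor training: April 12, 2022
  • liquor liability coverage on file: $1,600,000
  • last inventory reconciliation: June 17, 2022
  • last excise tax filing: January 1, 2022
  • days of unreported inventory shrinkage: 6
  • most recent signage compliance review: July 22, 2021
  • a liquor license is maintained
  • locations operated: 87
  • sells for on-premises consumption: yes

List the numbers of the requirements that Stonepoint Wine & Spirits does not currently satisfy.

4, 5, 9

1. signage compliance review 345 days ago vs limit 365 → met
2. liquor license present → met
3. responsible-vendor training 81 days ago vs limit 90 → met
4. employees with server-training certification 0 < 3 → not met
5. age-verification audit 460 days ago vs limit 365 → not met
6. condition 'sells kegs' does not hold → requirement n/a → met
7. security system test 57 days ago vs limit 60 → met
8. condition 'sells for on-premises consumption' holds; inventory reconciliation 15 days ago vs limit 30 → met
9. days of unreported inventory shrinkage 6 > 3 → not met
10. excise tax filing 182 days ago vs limit 270 → met
11. liquor liability coverage $1,600,000 ≥ $1,575,000 → met
12. sale-to-minor violations in the past year 0 ≤ 1 → met
Not met: 4, 5, 9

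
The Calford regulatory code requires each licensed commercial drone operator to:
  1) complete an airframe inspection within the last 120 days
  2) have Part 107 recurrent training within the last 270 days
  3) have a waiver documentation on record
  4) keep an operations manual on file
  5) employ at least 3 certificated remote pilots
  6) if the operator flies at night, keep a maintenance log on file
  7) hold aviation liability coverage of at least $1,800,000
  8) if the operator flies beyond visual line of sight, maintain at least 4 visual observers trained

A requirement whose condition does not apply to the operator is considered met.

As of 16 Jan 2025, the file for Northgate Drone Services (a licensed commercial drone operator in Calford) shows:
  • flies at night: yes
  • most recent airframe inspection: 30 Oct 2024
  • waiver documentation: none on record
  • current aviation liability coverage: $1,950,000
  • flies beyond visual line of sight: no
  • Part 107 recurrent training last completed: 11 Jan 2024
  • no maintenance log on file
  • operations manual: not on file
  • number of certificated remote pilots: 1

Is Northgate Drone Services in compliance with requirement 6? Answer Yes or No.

6. condition 'flies at night' holds; maintenance log absent → not met

No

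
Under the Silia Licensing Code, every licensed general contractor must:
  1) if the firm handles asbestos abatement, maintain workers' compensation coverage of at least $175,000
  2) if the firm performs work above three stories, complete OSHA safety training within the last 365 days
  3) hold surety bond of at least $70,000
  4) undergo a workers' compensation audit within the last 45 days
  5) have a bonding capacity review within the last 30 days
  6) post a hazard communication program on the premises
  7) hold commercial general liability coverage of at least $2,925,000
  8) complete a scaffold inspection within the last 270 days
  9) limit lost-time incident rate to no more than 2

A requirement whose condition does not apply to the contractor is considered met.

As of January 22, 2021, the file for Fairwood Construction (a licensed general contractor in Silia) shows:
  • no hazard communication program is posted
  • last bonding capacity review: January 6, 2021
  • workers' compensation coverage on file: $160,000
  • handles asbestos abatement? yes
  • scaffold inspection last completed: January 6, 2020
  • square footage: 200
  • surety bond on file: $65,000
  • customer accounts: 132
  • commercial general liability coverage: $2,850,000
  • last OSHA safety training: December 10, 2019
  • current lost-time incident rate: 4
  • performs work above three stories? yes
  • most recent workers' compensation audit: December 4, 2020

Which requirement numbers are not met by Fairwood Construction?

1. condition 'handles asbestos abatement' holds; workers' compensation coverage $160,000 < $175,000 → not met
2. condition 'performs work above three stories' holds; OSHA safety training 409 days ago vs limit 365 → not met
3. surety bond $65,000 < $70,000 → not met
4. workers' compensation audit 49 days ago vs limit 45 → not met
5. bonding capacity review 16 days ago vs limit 30 → met
6. hazard communication program absent → not met
7. commercial general liability coverage $2,850,000 < $2,925,000 → not met
8. scaffold inspection 382 days ago vs limit 270 → not met
9. lost-time incident rate 4 > 2 → not met
Not met: 1, 2, 3, 4, 6, 7, 8, 9

1, 2, 3, 4, 6, 7, 8, 9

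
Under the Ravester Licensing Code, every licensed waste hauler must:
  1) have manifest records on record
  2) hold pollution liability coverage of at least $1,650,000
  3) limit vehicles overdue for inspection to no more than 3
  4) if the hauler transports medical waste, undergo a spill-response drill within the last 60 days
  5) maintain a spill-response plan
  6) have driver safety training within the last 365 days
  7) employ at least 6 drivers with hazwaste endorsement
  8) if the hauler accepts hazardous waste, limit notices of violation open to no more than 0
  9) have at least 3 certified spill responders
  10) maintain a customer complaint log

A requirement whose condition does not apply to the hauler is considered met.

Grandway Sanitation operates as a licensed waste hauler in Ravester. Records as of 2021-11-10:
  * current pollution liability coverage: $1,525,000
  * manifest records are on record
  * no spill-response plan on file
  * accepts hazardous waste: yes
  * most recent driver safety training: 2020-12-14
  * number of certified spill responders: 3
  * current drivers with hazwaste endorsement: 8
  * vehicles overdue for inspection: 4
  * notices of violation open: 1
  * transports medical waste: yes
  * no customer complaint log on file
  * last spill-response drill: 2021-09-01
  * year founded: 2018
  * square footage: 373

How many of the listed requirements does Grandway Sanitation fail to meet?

1. manifest records present → met
2. pollution liability coverage $1,525,000 < $1,650,000 → not met
3. vehicles overdue for inspection 4 > 3 → not met
4. condition 'transports medical waste' holds; spill-response drill 70 days ago vs limit 60 → not met
5. spill-response plan absent → not met
6. driver safety training 331 days ago vs limit 365 → met
7. drivers with hazwaste endorsement 8 ≥ 6 → met
8. condition 'accepts hazardous waste' holds; notices of violation open 1 > 0 → not met
9. certified spill responders 3 ≥ 3 → met
10. customer complaint log absent → not met
Not met: 6 of 10

6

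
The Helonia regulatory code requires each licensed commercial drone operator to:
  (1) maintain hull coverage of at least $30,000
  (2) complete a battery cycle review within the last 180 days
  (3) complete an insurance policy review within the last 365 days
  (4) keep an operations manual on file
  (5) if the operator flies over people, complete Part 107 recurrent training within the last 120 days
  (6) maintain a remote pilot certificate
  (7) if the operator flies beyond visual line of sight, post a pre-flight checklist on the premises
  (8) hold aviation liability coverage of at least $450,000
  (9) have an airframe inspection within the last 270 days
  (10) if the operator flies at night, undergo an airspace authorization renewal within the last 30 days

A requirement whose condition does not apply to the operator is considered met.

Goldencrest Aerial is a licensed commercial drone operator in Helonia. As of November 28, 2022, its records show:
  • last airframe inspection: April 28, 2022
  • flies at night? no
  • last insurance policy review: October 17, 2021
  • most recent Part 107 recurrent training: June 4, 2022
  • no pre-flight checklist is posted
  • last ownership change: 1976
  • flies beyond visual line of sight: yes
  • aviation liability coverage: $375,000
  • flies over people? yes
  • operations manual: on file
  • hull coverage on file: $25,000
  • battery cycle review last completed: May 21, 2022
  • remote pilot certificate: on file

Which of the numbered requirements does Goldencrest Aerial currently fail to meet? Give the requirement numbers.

1. hull coverage $25,000 < $30,000 → not met
2. battery cycle review 191 days ago vs limit 180 → not met
3. insurance policy review 407 days ago vs limit 365 → not met
4. operations manual present → met
5. condition 'flies over people' holds; Part 107 recurrent training 177 days ago vs limit 120 → not met
6. remote pilot certificate present → met
7. condition 'flies beyond visual line of sight' holds; pre-flight checklist absent → not met
8. aviation liability coverage $375,000 < $450,000 → not met
9. airframe inspection 214 days ago vs limit 270 → met
10. condition 'flies at night' does not hold → requirement n/a → met
Not met: 1, 2, 3, 5, 7, 8

1, 2, 3, 5, 7, 8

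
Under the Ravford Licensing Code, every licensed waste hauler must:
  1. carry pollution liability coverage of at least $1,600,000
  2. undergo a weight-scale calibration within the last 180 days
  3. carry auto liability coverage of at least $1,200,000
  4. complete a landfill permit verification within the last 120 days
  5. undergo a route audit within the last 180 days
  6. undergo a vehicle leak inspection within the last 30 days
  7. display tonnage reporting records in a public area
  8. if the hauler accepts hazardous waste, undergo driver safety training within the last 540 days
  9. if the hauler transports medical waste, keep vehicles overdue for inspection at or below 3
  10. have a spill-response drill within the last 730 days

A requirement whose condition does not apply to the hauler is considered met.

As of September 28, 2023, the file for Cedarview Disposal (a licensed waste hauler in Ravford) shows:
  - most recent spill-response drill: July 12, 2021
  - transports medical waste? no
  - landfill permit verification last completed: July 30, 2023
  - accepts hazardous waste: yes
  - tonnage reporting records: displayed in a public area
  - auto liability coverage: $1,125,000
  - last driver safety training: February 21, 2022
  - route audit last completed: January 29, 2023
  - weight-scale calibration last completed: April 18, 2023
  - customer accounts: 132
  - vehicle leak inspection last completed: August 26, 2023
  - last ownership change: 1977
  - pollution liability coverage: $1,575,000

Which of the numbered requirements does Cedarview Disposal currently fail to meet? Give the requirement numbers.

1, 3, 5, 6, 8, 10

1. pollution liability coverage $1,575,000 < $1,600,000 → not met
2. weight-scale calibration 163 days ago vs limit 180 → met
3. auto liability coverage $1,125,000 < $1,200,000 → not met
4. landfill permit verification 60 days ago vs limit 120 → met
5. route audit 242 days ago vs limit 180 → not met
6. vehicle leak inspection 33 days ago vs limit 30 → not met
7. tonnage reporting records present → met
8. condition 'accepts hazardous waste' holds; driver safety training 584 days ago vs limit 540 → not met
9. condition 'transports medical waste' does not hold → requirement n/a → met
10. spill-response drill 808 days ago vs limit 730 → not met
Not met: 1, 3, 5, 6, 8, 10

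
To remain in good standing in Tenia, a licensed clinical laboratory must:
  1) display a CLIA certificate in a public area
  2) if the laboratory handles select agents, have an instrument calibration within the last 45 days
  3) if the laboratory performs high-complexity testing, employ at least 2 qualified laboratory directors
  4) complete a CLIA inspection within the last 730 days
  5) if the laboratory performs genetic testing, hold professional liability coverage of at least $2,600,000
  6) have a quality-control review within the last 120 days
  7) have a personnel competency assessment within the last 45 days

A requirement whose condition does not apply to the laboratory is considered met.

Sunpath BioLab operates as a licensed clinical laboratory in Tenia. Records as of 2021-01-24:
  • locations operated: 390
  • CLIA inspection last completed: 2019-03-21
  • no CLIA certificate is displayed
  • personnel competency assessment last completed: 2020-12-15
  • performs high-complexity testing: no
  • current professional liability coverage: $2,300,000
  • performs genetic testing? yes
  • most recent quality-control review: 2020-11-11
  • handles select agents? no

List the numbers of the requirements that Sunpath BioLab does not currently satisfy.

1. CLIA certificate absent → not met
2. condition 'handles select agents' does not hold → requirement n/a → met
3. condition 'performs high-complexity testing' does not hold → requirement n/a → met
4. CLIA inspection 675 days ago vs limit 730 → met
5. condition 'performs genetic testing' holds; professional liability coverage $2,300,000 < $2,600,000 → not met
6. quality-control review 74 days ago vs limit 120 → met
7. personnel competency assessment 40 days ago vs limit 45 → met
Not met: 1, 5

1, 5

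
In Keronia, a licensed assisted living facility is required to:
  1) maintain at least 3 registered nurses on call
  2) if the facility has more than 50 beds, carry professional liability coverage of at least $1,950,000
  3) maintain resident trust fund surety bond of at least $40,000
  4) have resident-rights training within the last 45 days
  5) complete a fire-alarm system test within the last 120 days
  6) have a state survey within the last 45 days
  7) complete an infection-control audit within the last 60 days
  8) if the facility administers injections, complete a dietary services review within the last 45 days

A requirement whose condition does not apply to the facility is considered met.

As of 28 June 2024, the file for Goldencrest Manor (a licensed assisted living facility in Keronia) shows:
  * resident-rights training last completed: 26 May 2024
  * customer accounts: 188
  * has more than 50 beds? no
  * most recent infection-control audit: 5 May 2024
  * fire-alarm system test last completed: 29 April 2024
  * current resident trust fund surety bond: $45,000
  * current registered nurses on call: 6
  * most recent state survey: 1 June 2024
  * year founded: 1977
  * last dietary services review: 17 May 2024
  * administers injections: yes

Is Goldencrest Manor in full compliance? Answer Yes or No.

Yes

1. registered nurses on call 6 ≥ 3 → met
2. condition 'has more than 50 beds' does not hold → requirement n/a → met
3. resident trust fund surety bond $45,000 ≥ $40,000 → met
4. resident-rights training 33 days ago vs limit 45 → met
5. fire-alarm system test 60 days ago vs limit 120 → met
6. state survey 27 days ago vs limit 45 → met
7. infection-control audit 54 days ago vs limit 60 → met
8. condition 'administers injections' holds; dietary services review 42 days ago vs limit 45 → met
All met.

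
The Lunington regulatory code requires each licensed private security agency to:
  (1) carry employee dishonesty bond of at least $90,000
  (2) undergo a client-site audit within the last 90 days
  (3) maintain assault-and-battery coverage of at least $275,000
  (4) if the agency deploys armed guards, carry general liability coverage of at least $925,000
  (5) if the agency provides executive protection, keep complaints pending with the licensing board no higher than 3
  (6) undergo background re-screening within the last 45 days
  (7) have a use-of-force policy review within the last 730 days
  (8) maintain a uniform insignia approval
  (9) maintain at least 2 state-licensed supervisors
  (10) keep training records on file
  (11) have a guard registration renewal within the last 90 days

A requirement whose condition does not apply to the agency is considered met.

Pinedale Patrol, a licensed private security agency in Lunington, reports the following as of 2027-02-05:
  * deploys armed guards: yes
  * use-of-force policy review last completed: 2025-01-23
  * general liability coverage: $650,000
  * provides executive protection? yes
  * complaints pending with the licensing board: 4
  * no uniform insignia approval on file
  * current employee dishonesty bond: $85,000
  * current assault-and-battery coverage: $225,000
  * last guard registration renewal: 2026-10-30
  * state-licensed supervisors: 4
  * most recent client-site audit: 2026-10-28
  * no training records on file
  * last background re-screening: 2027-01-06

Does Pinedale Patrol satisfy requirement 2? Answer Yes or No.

No

2. client-site audit 100 days ago vs limit 90 → not met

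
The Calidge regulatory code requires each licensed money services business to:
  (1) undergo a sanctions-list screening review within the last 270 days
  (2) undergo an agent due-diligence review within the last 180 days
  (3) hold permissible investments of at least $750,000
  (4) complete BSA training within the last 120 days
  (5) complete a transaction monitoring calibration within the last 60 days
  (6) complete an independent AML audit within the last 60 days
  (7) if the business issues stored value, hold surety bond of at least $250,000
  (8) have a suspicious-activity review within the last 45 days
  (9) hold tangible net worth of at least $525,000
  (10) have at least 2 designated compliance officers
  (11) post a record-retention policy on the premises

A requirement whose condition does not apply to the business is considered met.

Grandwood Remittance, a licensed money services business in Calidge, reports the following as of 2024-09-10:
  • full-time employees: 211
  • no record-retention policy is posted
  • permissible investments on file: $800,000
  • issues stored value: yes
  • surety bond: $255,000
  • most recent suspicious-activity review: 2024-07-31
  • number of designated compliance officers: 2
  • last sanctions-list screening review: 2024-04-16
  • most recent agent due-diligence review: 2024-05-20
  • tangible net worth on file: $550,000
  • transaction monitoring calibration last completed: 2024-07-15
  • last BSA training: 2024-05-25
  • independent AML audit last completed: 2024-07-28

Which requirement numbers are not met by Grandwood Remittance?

11

1. sanctions-list screening review 147 days ago vs limit 270 → met
2. agent due-diligence review 113 days ago vs limit 180 → met
3. permissible investments $800,000 ≥ $750,000 → met
4. BSA training 108 days ago vs limit 120 → met
5. transaction monitoring calibration 57 days ago vs limit 60 → met
6. independent AML audit 44 days ago vs limit 60 → met
7. condition 'issues stored value' holds; surety bond $255,000 ≥ $250,000 → met
8. suspicious-activity review 41 days ago vs limit 45 → met
9. tangible net worth $550,000 ≥ $525,000 → met
10. designated compliance officers 2 ≥ 2 → met
11. record-retention policy absent → not met
Not met: 11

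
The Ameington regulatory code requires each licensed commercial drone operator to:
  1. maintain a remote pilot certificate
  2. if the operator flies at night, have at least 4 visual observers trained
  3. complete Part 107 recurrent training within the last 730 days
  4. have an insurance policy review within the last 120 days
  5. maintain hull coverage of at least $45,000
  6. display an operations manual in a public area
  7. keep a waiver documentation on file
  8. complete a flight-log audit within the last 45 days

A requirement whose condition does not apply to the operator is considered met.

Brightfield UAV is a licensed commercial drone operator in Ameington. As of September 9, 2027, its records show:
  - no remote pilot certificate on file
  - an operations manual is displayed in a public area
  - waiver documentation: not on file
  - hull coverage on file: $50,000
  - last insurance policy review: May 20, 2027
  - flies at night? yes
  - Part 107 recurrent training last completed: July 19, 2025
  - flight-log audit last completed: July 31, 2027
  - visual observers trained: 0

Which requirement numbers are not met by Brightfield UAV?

1. remote pilot certificate absent → not met
2. condition 'flies at night' holds; visual observers trained 0 < 4 → not met
3. Part 107 recurrent training 782 days ago vs limit 730 → not met
4. insurance policy review 112 days ago vs limit 120 → met
5. hull coverage $50,000 ≥ $45,000 → met
6. operations manual present → met
7. waiver documentation absent → not met
8. flight-log audit 40 days ago vs limit 45 → met
Not met: 1, 2, 3, 7

1, 2, 3, 7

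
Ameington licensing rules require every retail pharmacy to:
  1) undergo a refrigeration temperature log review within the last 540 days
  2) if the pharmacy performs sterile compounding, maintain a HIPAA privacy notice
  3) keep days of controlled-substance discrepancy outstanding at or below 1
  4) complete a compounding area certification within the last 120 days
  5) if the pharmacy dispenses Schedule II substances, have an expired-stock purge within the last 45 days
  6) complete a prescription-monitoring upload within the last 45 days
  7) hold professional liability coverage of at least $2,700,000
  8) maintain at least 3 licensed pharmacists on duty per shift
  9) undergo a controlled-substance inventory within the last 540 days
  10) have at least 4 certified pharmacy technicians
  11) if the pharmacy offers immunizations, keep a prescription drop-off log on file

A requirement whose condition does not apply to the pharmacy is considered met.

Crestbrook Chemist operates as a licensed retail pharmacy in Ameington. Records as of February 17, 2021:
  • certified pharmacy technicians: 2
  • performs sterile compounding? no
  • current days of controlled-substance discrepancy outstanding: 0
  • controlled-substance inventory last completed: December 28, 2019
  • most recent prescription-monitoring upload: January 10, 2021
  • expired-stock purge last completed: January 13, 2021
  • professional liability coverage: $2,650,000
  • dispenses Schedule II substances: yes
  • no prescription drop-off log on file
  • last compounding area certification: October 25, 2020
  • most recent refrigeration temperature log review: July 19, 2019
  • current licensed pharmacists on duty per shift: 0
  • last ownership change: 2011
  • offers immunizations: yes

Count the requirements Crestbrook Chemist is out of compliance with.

1. refrigeration temperature log review 579 days ago vs limit 540 → not met
2. condition 'performs sterile compounding' does not hold → requirement n/a → met
3. days of controlled-substance discrepancy outstanding 0 ≤ 1 → met
4. compounding area certification 115 days ago vs limit 120 → met
5. condition 'dispenses Schedule II substances' holds; expired-stock purge 35 days ago vs limit 45 → met
6. prescription-monitoring upload 38 days ago vs limit 45 → met
7. professional liability coverage $2,650,000 < $2,700,000 → not met
8. licensed pharmacists on duty per shift 0 < 3 → not met
9. controlled-substance inventory 417 days ago vs limit 540 → met
10. certified pharmacy technicians 2 < 4 → not met
11. condition 'offers immunizations' holds; prescription drop-off log absent → not met
Not met: 5 of 11

5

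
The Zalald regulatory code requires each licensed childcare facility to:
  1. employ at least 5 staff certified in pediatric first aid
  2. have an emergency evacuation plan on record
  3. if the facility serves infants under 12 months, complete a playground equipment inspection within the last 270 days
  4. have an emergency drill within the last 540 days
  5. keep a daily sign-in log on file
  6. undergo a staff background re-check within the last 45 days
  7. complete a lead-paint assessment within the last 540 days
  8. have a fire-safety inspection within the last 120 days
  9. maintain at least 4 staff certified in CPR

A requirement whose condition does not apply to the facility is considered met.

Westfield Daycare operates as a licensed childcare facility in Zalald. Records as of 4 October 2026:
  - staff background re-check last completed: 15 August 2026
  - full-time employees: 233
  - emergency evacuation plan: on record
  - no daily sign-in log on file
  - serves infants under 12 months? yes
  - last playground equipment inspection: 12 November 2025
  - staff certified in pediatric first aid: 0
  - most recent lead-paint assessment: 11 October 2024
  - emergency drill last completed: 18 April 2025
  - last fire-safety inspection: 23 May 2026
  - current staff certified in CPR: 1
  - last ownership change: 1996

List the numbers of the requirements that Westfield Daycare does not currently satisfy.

1. staff certified in pediatric first aid 0 < 5 → not met
2. emergency evacuation plan present → met
3. condition 'serves infants under 12 months' holds; playground equipment inspection 326 days ago vs limit 270 → not met
4. emergency drill 534 days ago vs limit 540 → met
5. daily sign-in log absent → not met
6. staff background re-check 50 days ago vs limit 45 → not met
7. lead-paint assessment 723 days ago vs limit 540 → not met
8. fire-safety inspection 134 days ago vs limit 120 → not met
9. staff certified in CPR 1 < 4 → not met
Not met: 1, 3, 5, 6, 7, 8, 9

1, 3, 5, 6, 7, 8, 9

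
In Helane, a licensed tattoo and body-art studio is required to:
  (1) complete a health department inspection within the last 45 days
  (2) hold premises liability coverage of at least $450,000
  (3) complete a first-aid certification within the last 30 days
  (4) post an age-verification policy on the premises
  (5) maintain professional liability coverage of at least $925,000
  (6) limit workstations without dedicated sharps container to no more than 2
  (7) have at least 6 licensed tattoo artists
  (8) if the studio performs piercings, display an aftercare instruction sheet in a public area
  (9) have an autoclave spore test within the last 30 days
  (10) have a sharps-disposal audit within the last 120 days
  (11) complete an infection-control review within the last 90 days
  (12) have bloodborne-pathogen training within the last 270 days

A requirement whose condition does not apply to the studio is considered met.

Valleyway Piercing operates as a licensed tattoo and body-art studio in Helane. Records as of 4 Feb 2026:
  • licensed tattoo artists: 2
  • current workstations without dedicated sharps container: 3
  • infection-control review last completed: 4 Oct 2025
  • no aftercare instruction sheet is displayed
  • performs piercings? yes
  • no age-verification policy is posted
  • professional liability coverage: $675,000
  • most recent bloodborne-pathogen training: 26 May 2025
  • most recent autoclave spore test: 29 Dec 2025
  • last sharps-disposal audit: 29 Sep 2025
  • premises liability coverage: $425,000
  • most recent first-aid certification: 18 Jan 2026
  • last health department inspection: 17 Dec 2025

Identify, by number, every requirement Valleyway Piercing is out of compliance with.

1. health department inspection 49 days ago vs limit 45 → not met
2. premises liability coverage $425,000 < $450,000 → not met
3. first-aid certification 17 days ago vs limit 30 → met
4. age-verification policy absent → not met
5. professional liability coverage $675,000 < $925,000 → not met
6. workstations without dedicated sharps container 3 > 2 → not met
7. licensed tattoo artists 2 < 6 → not met
8. condition 'performs piercings' holds; aftercare instruction sheet absent → not met
9. autoclave spore test 37 days ago vs limit 30 → not met
10. sharps-disposal audit 128 days ago vs limit 120 → not met
11. infection-control review 123 days ago vs limit 90 → not met
12. bloodborne-pathogen training 254 days ago vs limit 270 → met
Not met: 1, 2, 4, 5, 6, 7, 8, 9, 10, 11

1, 2, 4, 5, 6, 7, 8, 9, 10, 11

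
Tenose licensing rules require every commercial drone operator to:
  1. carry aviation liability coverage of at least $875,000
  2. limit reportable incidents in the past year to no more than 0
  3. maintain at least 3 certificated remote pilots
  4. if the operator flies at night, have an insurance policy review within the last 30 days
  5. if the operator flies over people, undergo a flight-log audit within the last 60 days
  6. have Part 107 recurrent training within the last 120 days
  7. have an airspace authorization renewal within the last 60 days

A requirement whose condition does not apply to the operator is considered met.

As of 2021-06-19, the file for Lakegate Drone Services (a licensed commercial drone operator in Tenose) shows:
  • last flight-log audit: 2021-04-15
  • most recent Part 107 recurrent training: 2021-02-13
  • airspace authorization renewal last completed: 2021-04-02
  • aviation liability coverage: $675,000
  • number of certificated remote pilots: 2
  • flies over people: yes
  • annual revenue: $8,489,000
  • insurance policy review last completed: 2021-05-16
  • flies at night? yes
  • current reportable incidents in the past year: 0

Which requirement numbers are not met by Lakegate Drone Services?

1, 3, 4, 5, 6, 7

1. aviation liability coverage $675,000 < $875,000 → not met
2. reportable incidents in the past year 0 ≤ 0 → met
3. certificated remote pilots 2 < 3 → not met
4. condition 'flies at night' holds; insurance policy review 34 days ago vs limit 30 → not met
5. condition 'flies over people' holds; flight-log audit 65 days ago vs limit 60 → not met
6. Part 107 recurrent training 126 days ago vs limit 120 → not met
7. airspace authorization renewal 78 days ago vs limit 60 → not met
Not met: 1, 3, 4, 5, 6, 7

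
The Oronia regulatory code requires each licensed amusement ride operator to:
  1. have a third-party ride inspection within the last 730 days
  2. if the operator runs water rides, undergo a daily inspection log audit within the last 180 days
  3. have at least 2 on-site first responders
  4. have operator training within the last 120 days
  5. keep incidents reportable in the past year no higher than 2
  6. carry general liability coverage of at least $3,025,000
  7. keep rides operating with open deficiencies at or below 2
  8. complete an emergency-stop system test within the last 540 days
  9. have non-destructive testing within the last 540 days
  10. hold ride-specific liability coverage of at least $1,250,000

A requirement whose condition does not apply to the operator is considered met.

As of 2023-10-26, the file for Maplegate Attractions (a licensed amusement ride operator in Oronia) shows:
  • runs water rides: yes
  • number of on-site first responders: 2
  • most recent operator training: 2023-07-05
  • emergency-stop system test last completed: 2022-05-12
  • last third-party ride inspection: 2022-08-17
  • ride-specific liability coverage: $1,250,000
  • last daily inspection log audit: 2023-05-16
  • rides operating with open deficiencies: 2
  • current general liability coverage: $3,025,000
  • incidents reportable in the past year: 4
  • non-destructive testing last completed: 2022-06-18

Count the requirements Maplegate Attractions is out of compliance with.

1. third-party ride inspection 435 days ago vs limit 730 → met
2. condition 'runs water rides' holds; daily inspection log audit 163 days ago vs limit 180 → met
3. on-site first responders 2 ≥ 2 → met
4. operator training 113 days ago vs limit 120 → met
5. incidents reportable in the past year 4 > 2 → not met
6. general liability coverage $3,025,000 ≥ $3,025,000 → met
7. rides operating with open deficiencies 2 ≤ 2 → met
8. emergency-stop system test 532 days ago vs limit 540 → met
9. non-destructive testing 495 days ago vs limit 540 → met
10. ride-specific liability coverage $1,250,000 ≥ $1,250,000 → met
Not met: 1 of 10

1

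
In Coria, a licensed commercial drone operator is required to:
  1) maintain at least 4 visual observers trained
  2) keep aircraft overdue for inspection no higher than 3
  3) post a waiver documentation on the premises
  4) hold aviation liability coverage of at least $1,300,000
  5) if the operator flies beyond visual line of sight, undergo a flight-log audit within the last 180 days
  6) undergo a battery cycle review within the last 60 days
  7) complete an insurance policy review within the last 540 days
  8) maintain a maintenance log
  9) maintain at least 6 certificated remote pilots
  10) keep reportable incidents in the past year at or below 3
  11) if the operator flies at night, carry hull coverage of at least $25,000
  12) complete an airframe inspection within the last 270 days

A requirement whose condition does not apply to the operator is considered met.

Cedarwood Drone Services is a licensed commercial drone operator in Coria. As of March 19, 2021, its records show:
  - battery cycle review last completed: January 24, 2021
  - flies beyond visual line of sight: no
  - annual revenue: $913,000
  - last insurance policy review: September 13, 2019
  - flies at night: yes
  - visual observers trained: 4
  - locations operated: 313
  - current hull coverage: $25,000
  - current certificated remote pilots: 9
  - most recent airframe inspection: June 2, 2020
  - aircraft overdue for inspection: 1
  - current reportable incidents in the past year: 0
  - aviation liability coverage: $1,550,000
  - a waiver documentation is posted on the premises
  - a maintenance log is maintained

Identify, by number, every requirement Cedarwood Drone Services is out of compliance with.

7, 12

1. visual observers trained 4 ≥ 4 → met
2. aircraft overdue for inspection 1 ≤ 3 → met
3. waiver documentation present → met
4. aviation liability coverage $1,550,000 ≥ $1,300,000 → met
5. condition 'flies beyond visual line of sight' does not hold → requirement n/a → met
6. battery cycle review 54 days ago vs limit 60 → met
7. insurance policy review 553 days ago vs limit 540 → not met
8. maintenance log present → met
9. certificated remote pilots 9 ≥ 6 → met
10. reportable incidents in the past year 0 ≤ 3 → met
11. condition 'flies at night' holds; hull coverage $25,000 ≥ $25,000 → met
12. airframe inspection 290 days ago vs limit 270 → not met
Not met: 7, 12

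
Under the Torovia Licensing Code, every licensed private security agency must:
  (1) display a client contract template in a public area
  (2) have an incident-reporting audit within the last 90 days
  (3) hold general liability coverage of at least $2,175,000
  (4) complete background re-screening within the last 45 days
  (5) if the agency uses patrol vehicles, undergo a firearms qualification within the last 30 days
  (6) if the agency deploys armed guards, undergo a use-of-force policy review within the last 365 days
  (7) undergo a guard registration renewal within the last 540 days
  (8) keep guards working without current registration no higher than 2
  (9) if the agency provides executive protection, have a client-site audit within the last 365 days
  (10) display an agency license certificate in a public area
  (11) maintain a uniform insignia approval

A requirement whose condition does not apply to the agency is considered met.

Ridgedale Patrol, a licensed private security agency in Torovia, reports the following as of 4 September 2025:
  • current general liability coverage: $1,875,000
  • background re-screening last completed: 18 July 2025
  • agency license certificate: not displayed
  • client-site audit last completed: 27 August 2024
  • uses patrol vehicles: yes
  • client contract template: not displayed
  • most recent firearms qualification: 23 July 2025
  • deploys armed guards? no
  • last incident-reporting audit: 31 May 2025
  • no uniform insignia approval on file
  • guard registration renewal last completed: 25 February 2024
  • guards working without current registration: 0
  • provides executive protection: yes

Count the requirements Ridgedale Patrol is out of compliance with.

1. client contract template absent → not met
2. incident-reporting audit 96 days ago vs limit 90 → not met
3. general liability coverage $1,875,000 < $2,175,000 → not met
4. background re-screening 48 days ago vs limit 45 → not met
5. condition 'uses patrol vehicles' holds; firearms qualification 43 days ago vs limit 30 → not met
6. condition 'deploys armed guards' does not hold → requirement n/a → met
7. guard registration renewal 557 days ago vs limit 540 → not met
8. guards working without current registration 0 ≤ 2 → met
9. condition 'provides executive protection' holds; client-site audit 373 days ago vs limit 365 → not met
10. agency license certificate absent → not met
11. uniform insignia approval absent → not met
Not met: 9 of 11

9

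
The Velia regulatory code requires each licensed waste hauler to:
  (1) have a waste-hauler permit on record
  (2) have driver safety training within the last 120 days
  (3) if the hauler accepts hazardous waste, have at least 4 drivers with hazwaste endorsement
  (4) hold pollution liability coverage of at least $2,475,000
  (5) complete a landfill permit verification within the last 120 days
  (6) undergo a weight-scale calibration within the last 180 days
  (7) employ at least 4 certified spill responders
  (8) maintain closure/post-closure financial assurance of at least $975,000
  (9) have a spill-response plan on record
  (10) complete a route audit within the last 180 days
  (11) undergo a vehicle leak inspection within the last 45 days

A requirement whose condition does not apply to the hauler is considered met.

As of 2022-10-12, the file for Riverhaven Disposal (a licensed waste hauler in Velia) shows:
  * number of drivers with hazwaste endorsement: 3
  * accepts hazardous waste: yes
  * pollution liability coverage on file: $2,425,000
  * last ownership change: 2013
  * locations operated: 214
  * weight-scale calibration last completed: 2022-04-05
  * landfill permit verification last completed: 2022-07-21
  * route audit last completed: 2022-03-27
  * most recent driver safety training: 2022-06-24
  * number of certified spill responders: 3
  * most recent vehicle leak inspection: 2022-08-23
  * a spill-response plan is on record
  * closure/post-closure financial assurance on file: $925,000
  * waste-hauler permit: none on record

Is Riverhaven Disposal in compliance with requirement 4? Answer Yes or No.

4. pollution liability coverage $2,425,000 < $2,475,000 → not met

No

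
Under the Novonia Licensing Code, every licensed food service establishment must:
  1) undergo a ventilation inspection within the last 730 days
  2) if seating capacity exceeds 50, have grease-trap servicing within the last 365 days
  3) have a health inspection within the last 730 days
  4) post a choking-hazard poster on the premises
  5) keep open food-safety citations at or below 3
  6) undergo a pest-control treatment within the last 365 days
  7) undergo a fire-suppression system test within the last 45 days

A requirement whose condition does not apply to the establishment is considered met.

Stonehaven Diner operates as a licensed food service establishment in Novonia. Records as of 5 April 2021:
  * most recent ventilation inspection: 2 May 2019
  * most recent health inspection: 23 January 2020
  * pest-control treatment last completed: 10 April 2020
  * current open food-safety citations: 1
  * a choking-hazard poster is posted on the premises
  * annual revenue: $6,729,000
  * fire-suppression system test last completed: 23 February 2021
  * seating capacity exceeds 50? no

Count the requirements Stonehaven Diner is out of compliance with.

0

1. ventilation inspection 704 days ago vs limit 730 → met
2. condition 'seating capacity exceeds 50' does not hold → requirement n/a → met
3. health inspection 438 days ago vs limit 730 → met
4. choking-hazard poster present → met
5. open food-safety citations 1 ≤ 3 → met
6. pest-control treatment 360 days ago vs limit 365 → met
7. fire-suppression system test 41 days ago vs limit 45 → met
Not met: 0 of 7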